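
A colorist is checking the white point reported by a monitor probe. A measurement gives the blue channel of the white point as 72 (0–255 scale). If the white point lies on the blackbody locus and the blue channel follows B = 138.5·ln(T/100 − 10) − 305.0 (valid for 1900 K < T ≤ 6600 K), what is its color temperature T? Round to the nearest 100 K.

2500 K

ln(t − 10) = (72 + 305.0) / 138.5 = 2.7220.
t − 10 = e^2.7220 = 15.211, so t = 25.211.
T = 100·t = 2521 K → 2500 K to the nearest 100 K.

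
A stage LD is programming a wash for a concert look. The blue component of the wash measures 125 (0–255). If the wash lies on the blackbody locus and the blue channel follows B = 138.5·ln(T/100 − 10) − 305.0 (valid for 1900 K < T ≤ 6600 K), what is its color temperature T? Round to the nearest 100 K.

ln(t − 10) = (125 + 305.0) / 138.5 = 3.1047.
t − 10 = e^3.1047 = 22.302, so t = 32.302.
T = 100·t = 3230 K → 3200 K to the nearest 100 K.

3200 K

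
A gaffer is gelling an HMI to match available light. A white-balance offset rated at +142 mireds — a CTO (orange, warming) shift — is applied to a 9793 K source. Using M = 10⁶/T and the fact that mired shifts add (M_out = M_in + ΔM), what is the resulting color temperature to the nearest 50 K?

M_in = 10⁶/9793 = 102.11 mireds.
M_out = 102.11 + (+142) = 244.11 mireds.
T_out = 10⁶/244.11 = 4096.5 K → 4100 K.

4100 K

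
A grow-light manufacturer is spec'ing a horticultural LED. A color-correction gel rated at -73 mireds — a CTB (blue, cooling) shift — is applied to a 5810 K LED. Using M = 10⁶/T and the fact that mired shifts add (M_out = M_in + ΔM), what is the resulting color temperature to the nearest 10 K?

M_in = 10⁶/5810 = 172.12 mireds.
M_out = 172.12 + (-73) = 99.12 mireds.
T_out = 10⁶/99.12 = 10089.1 K → 10090 K.

10090 K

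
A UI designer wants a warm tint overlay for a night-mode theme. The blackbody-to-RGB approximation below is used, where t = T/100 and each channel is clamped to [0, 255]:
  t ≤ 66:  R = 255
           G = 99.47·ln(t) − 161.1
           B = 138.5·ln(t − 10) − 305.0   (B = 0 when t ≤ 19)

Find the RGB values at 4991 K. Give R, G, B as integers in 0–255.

R=255, G=228, B=206

t = 4991/100 = 49.91; the t ≤ 66 branch applies.
R = 255 by definition for t ≤ 66.
G = 99.47·ln 49.91 − 161.1 = 99.47·3.9102 − 161.1 = 227.850.
B = 138.5·ln(49.91 − 10) − 305.0 = 138.5·ln 39.91 − 305.0 = 138.5·3.6866 − 305.0 = 205.598.
Rounded: (255, 228, 206).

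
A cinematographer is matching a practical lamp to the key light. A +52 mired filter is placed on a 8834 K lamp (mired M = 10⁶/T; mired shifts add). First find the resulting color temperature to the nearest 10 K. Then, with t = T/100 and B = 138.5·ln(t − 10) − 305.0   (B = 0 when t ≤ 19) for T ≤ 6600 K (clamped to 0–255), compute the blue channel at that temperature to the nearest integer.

M_in = 10⁶/8834 = 113.20; M_out = 113.20 + (+52) = 165.20.
T_out = 10⁶/165.20 = 6053.3 K → 6050 K; t = 60.5.
B = 138.5·ln(60.5 − 10) − 305.0 = 138.5·ln 50.5 − 305.0 = 138.5·3.9220 − 305.0 = 238.193.
Rounded: 238.

238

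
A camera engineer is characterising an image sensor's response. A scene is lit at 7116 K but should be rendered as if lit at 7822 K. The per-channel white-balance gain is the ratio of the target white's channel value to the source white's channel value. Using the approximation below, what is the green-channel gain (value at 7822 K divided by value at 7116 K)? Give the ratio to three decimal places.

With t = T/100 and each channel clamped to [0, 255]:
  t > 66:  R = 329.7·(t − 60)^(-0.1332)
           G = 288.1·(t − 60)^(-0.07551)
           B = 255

At 7116 K (t = 71.16):
  G = 288.1·(71.16 − 60)^(-0.07551) = 288.1·11.16^(-0.07551) = 288.1·0.83347 = 240.123.
At 7822 K (t = 78.22):
  G = 288.1·(78.22 − 60)^(-0.07551) = 288.1·18.22^(-0.07551) = 288.1·0.80319 = 231.398.
Gain = 231.398 / 240.123 = 0.9637 → 0.964.

0.964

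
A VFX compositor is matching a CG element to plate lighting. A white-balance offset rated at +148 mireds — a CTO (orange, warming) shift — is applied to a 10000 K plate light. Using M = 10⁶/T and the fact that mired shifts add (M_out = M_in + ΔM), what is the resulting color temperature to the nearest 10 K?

M_in = 10⁶/10000 = 100.00 mireds.
M_out = 100.00 + (+148) = 248.00 mireds.
T_out = 10⁶/248.00 = 4032.3 K → 4030 K.

4030 K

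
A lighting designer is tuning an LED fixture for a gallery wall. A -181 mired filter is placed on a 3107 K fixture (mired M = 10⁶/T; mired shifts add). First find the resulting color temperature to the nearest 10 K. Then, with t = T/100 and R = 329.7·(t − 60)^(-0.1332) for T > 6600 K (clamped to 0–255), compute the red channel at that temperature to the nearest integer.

M_in = 10⁶/3107 = 321.85; M_out = 321.85 + (-181) = 140.85.
T_out = 10⁶/140.85 = 7099.6 K → 7100 K; t = 71.
R = 329.7·(71 − 60)^(-0.1332) = 329.7·11^(-0.1332) = 329.7·0.72659 = 239.555.
Rounded: 240.

240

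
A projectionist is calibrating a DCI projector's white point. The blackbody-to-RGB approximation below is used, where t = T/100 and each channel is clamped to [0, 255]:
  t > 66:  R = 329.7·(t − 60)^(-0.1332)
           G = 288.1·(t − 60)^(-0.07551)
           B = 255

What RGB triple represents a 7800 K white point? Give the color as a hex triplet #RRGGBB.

#E0E8FF

t = 7800/100 = 78; the t > 66 branch applies.
R = 329.7·(78 − 60)^(-0.1332) = 329.7·18^(-0.1332) = 329.7·0.68045 = 224.345.
G = 288.1·(78 − 60)^(-0.07551) = 288.1·18^(-0.07551) = 288.1·0.80392 = 231.610.
B = 255 by definition for t > 66.
Rounded: (224, 232, 255).
In hex: #E0E8FF.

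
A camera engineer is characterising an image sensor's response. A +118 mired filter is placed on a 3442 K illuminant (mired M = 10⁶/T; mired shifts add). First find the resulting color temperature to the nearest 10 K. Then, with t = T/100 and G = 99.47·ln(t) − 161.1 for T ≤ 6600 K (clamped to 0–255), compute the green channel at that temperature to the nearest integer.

M_in = 10⁶/3442 = 290.53; M_out = 290.53 + (+118) = 408.53.
T_out = 10⁶/408.53 = 2447.8 K → 2450 K; t = 24.5.
G = 99.47·ln 24.5 − 161.1 = 99.47·3.1987 − 161.1 = 157.072.
Rounded: 157.

157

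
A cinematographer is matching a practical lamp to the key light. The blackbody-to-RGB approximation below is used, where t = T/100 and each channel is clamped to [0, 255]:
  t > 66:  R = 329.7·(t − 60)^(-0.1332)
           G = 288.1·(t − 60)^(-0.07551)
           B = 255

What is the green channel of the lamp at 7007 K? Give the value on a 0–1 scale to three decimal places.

t = 7007/100 = 70.07; the t > 66 branch applies.
G = 288.1·(70.07 − 60)^(-0.07551) = 288.1·10.07^(-0.07551) = 288.1·0.83997 = 241.994.
On a 0–1 scale: 241.994/255 = 0.9490 → 0.949.

0.949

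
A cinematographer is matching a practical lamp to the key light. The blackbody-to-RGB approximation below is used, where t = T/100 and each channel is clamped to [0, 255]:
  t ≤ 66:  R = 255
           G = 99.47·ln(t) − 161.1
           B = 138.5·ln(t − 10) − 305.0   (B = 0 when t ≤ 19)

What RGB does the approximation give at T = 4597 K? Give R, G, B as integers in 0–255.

t = 4597/100 = 45.97; the t ≤ 66 branch applies.
R = 255 by definition for t ≤ 66.
G = 99.47·ln 45.97 − 161.1 = 99.47·3.8280 − 161.1 = 219.670.
B = 138.5·ln(45.97 − 10) − 305.0 = 138.5·ln 35.97 − 305.0 = 138.5·3.5827 − 305.0 = 191.202.
Rounded: (255, 220, 191).

R=255, G=220, B=191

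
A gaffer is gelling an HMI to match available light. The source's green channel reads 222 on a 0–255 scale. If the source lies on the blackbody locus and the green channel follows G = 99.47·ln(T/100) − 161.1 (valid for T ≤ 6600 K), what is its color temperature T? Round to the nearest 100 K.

4700 K

ln t = (222 + 161.1) / 99.47 = 3.8514.
t = e^3.8514 = 47.059.
T = 100·t = 4706 K → 4700 K to the nearest 100 K.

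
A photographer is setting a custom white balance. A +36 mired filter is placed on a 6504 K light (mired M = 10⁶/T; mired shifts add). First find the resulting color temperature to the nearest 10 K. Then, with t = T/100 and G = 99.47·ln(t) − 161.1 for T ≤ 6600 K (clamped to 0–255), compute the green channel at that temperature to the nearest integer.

M_in = 10⁶/6504 = 153.75; M_out = 153.75 + (+36) = 189.75.
T_out = 10⁶/189.75 = 5270.0 K → 5270 K; t = 52.7.
G = 99.47·ln 52.7 − 161.1 = 99.47·3.9646 − 161.1 = 233.260.
Rounded: 233.

233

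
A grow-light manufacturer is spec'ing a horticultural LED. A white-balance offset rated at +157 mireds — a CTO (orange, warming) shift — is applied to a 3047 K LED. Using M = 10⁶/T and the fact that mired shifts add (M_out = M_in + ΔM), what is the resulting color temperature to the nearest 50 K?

2050 K

M_in = 10⁶/3047 = 328.19 mireds.
M_out = 328.19 + (+157) = 485.19 mireds.
T_out = 10⁶/485.19 = 2061.0 K → 2050 K.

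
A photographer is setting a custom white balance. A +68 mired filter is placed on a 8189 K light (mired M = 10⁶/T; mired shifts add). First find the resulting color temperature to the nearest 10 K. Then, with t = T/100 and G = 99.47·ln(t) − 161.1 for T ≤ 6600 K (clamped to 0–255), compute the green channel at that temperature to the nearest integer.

M_in = 10⁶/8189 = 122.12; M_out = 122.12 + (+68) = 190.12.
T_out = 10⁶/190.12 = 5260.0 K → 5260 K; t = 52.6.
G = 99.47·ln 52.6 − 161.1 = 99.47·3.9627 − 161.1 = 233.071.
Rounded: 233.

233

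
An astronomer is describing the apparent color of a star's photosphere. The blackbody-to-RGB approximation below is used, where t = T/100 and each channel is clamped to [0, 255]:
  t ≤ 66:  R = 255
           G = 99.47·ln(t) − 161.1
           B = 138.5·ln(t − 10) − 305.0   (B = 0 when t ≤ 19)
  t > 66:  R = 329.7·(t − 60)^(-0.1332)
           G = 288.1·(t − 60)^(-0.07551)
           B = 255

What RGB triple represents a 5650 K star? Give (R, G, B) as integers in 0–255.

t = 5650/100 = 56.5; the t ≤ 66 branch applies.
R = 255 by definition for t ≤ 66.
G = 99.47·ln 56.5 − 161.1 = 99.47·4.0342 − 161.1 = 240.186.
B = 138.5·ln(56.5 − 10) − 305.0 = 138.5·ln 46.5 − 305.0 = 138.5·3.8395 − 305.0 = 226.764.
Rounded: (255, 240, 227).

(255, 240, 227)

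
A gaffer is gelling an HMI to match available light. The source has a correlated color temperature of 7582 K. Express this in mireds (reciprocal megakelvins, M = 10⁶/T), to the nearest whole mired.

M = 10⁶ / 7582 = 131.891 → 132 mireds.

132 mireds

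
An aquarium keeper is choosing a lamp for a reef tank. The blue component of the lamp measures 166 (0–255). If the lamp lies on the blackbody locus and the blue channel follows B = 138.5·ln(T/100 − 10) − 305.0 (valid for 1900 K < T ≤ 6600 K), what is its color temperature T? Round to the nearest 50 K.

ln(t − 10) = (166 + 305.0) / 138.5 = 3.4007.
t − 10 = e^3.4007 = 29.986, so t = 39.986.
T = 100·t = 3999 K → 4000 K to the nearest 50 K.

4000 K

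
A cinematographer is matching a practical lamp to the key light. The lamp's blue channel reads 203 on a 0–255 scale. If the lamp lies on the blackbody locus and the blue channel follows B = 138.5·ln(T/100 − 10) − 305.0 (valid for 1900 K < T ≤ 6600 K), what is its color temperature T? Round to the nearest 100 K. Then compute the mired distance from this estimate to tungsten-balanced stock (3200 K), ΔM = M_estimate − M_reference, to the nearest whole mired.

ln(t − 10) = (203 + 305.0) / 138.5 = 3.6679.
t − 10 = e^3.6679 = 39.168, so t = 49.168.
T = 100·t = 4917 K → 4900 K to the nearest 100 K.
M_estimate = 10⁶/4900 = 204.08; M_reference = 10⁶/3200 = 312.50.
ΔM = 204.08 − 312.50 = -108.42 → -108 mireds.

-108 mireds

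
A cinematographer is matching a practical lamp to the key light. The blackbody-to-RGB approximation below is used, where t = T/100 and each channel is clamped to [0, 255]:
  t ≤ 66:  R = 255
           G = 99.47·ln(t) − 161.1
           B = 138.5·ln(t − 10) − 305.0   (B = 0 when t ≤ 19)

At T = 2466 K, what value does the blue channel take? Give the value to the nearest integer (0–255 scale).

67

t = 2466/100 = 24.66; the t ≤ 66 branch applies.
B = 138.5·ln(24.66 − 10) − 305.0 = 138.5·ln 14.66 − 305.0 = 138.5·2.6851 − 305.0 = 66.889.
Rounded: 67.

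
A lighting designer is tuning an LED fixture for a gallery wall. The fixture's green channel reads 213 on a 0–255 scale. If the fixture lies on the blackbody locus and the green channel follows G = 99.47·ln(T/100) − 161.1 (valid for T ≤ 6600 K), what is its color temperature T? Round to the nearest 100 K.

4300 K

ln t = (213 + 161.1) / 99.47 = 3.7609.
t = e^3.7609 = 42.989.
T = 100·t = 4299 K → 4300 K to the nearest 100 K.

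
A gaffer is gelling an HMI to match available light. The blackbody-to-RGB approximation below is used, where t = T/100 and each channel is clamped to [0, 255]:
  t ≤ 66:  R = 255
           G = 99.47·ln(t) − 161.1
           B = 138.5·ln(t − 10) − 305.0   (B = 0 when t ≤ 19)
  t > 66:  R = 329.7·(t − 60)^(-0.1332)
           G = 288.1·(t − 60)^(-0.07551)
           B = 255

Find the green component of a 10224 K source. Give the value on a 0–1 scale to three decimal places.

t = 10224/100 = 102.24; the t > 66 branch applies.
G = 288.1·(102.24 − 60)^(-0.07551) = 288.1·42.24^(-0.07551) = 288.1·0.75377 = 217.163.
On a 0–1 scale: 217.163/255 = 0.8516 → 0.852.

0.852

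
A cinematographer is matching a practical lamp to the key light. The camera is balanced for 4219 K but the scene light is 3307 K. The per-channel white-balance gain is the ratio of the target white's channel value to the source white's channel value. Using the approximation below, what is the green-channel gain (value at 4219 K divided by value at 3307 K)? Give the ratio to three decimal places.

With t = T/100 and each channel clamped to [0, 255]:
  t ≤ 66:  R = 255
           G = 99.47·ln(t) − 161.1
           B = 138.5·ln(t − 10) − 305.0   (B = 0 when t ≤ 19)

1.130

At 3307 K (t = 33.07):
  G = 99.47·ln 33.07 − 161.1 = 99.47·3.4986 − 161.1 = 186.908.
At 4219 K (t = 42.19):
  G = 99.47·ln 42.19 − 161.1 = 99.47·3.7422 − 161.1 = 211.135.
Gain = 211.135 / 186.908 = 1.1296 → 1.130.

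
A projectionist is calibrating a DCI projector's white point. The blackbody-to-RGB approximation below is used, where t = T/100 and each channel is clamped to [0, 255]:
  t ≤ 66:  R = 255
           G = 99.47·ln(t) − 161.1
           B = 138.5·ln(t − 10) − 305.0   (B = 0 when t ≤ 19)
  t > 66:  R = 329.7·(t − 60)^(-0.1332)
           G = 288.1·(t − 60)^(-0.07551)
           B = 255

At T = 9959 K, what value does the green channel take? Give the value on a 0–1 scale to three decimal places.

t = 9959/100 = 99.59; the t > 66 branch applies.
G = 288.1·(99.59 − 60)^(-0.07551) = 288.1·39.59^(-0.07551) = 288.1·0.75747 = 218.228.
On a 0–1 scale: 218.228/255 = 0.8558 → 0.856.

0.856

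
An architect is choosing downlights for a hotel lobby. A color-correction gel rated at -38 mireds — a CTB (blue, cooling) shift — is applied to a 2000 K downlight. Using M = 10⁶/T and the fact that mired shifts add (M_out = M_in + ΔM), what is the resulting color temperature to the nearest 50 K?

M_in = 10⁶/2000 = 500.00 mireds.
M_out = 500.00 + (-38) = 462.00 mireds.
T_out = 10⁶/462.00 = 2164.5 K → 2150 K.

2150 K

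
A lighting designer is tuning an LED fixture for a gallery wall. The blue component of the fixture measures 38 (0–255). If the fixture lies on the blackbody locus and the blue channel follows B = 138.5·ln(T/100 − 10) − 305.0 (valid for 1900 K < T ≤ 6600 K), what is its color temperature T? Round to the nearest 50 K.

2200 K

ln(t − 10) = (38 + 305.0) / 138.5 = 2.4765.
t − 10 = e^2.4765 = 11.900, so t = 21.900.
T = 100·t = 2190 K → 2200 K to the nearest 50 K.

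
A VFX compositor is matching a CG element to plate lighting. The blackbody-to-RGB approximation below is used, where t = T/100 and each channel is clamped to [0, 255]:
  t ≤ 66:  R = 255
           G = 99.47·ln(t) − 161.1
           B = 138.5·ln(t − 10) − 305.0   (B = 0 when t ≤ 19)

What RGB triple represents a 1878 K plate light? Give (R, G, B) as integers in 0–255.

(255, 131, 0)

t = 1878/100 = 18.78; the t ≤ 66 branch applies.
R = 255 by definition for t ≤ 66.
G = 99.47·ln 18.78 − 161.1 = 99.47·2.9328 − 161.1 = 130.625.
t = 18.78 ≤ 19, so B = 0.
Rounded: (255, 131, 0).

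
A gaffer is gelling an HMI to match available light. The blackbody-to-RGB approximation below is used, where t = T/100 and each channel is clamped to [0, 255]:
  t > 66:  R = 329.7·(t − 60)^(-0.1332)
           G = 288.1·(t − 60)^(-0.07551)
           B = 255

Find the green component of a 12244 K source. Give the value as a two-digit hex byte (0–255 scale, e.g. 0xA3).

t = 12244/100 = 122.44; the t > 66 branch applies.
G = 288.1·(122.44 − 60)^(-0.07551) = 288.1·62.44^(-0.07551) = 288.1·0.73185 = 210.847.
Rounded: 211; in hex, 0xD3.

0xD3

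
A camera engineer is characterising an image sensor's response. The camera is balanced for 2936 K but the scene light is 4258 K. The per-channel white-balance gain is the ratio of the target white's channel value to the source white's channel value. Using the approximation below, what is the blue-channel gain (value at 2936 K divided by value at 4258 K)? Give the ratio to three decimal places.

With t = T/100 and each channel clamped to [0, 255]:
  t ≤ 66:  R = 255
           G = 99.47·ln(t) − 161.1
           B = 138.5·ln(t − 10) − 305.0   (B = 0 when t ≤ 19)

At 4258 K (t = 42.58):
  B = 138.5·ln(42.58 − 10) − 305.0 = 138.5·ln 32.58 − 305.0 = 138.5·3.4837 − 305.0 = 177.492.
At 2936 K (t = 29.36):
  B = 138.5·ln(29.36 − 10) − 305.0 = 138.5·ln 19.36 − 305.0 = 138.5·2.9632 − 305.0 = 105.404.
Gain = 105.404 / 177.492 = 0.5939 → 0.594.

0.594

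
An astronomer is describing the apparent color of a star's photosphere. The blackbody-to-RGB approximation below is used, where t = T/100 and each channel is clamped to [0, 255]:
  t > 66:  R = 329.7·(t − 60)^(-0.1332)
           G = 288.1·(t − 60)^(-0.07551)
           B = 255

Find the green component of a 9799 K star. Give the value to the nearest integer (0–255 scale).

219

t = 9799/100 = 97.99; the t > 66 branch applies.
G = 288.1·(97.99 − 60)^(-0.07551) = 288.1·37.99^(-0.07551) = 288.1·0.75983 = 218.908.
Rounded: 219.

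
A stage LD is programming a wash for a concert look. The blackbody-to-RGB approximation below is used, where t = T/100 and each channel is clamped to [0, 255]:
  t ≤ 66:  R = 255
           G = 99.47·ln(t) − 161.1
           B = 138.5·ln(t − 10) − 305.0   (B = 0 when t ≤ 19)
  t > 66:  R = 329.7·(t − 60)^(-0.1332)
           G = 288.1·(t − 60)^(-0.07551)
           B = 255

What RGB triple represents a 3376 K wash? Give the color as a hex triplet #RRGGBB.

t = 3376/100 = 33.76; the t ≤ 66 branch applies.
R = 255 by definition for t ≤ 66.
G = 99.47·ln 33.76 − 161.1 = 99.47·3.5193 − 161.1 = 188.962.
B = 138.5·ln(33.76 − 10) − 305.0 = 138.5·ln 23.76 − 305.0 = 138.5·3.1680 − 305.0 = 133.768.
Rounded: (255, 189, 134).
In hex: #FFBD86.

#FFBD86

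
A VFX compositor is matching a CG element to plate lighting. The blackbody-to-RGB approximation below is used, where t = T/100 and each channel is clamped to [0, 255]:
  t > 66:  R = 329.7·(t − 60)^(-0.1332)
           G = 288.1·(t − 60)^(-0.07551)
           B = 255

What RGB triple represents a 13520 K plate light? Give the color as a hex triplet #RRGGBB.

t = 13520/100 = 135.2; the t > 66 branch applies.
R = 329.7·(135.2 − 60)^(-0.1332) = 329.7·75.2^(-0.1332) = 329.7·0.56246 = 185.441.
G = 288.1·(135.2 − 60)^(-0.07551) = 288.1·75.2^(-0.07551) = 288.1·0.72165 = 207.907.
B = 255 by definition for t > 66.
Rounded: (185, 208, 255).
In hex: #B9D0FF.

#B9D0FF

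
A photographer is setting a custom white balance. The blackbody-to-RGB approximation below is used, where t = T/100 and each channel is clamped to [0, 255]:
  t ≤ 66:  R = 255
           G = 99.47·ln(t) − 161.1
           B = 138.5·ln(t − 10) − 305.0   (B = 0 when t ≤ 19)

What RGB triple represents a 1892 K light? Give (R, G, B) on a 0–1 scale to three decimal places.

t = 1892/100 = 18.92; the t ≤ 66 branch applies.
R = 255 by definition for t ≤ 66.
G = 99.47·ln 18.92 − 161.1 = 99.47·2.9402 − 161.1 = 131.364.
t = 18.92 ≤ 19, so B = 0.
Dividing each by 255: (1.0000, 0.5152, 0.0000) → (1.000, 0.515, 0.000).

(1.000, 0.515, 0.000)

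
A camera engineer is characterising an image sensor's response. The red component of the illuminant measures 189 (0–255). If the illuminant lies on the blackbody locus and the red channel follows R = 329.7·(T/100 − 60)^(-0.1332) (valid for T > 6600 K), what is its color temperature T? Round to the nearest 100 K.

(t − 60)^(-0.1332) = 189/329.7 = 0.57325.
t − 60 = 0.57325^(1/-0.1332) = 0.57325^(-7.508) = 65.199, so t = 125.199.
T = 100·t = 12520 K → 12500 K to the nearest 100 K.

12500 K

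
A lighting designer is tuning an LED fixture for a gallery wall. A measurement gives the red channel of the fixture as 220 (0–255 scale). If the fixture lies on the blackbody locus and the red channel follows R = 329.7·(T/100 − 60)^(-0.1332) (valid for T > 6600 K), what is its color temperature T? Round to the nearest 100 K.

(t − 60)^(-0.1332) = 220/329.7 = 0.66727.
t − 60 = 0.66727^(1/-0.1332) = 0.66727^(-7.508) = 20.847, so t = 80.847.
T = 100·t = 8085 K → 8100 K to the nearest 100 K.

8100 K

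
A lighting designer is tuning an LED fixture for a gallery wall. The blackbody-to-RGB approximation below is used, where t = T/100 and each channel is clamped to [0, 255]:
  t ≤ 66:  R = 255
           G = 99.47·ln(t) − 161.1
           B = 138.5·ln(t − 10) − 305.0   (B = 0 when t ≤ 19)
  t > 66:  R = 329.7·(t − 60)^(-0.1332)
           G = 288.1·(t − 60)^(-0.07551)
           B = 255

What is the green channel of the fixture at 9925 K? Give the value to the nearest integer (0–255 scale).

t = 9925/100 = 99.25; the t > 66 branch applies.
G = 288.1·(99.25 − 60)^(-0.07551) = 288.1·39.25^(-0.07551) = 288.1·0.75797 = 218.370.
Rounded: 218.

218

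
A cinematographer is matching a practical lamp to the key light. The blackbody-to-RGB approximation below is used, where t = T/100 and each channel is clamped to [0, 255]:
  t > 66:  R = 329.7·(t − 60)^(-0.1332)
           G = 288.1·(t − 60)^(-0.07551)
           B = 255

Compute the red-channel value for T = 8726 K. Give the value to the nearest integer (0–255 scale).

t = 8726/100 = 87.26; the t > 66 branch applies.
R = 329.7·(87.26 − 60)^(-0.1332) = 329.7·27.26^(-0.1332) = 329.7·0.64385 = 212.279.
Rounded: 212.

212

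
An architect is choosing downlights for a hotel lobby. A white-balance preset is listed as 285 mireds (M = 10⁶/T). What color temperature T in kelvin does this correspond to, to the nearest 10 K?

3510 K

T = 10⁶ / 285 = 3508.77 K → 3510 K.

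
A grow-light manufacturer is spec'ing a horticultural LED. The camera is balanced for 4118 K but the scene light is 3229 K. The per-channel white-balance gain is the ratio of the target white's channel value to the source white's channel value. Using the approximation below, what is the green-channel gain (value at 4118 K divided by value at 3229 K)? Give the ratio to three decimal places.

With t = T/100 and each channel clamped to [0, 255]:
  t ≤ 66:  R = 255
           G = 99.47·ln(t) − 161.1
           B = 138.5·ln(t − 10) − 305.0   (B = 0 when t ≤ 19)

1.131

At 3229 K (t = 32.29):
  G = 99.47·ln 32.29 − 161.1 = 99.47·3.4748 − 161.1 = 184.534.
At 4118 K (t = 41.18):
  G = 99.47·ln 41.18 − 161.1 = 99.47·3.7180 − 161.1 = 208.725.
Gain = 208.725 / 184.534 = 1.1311 → 1.131.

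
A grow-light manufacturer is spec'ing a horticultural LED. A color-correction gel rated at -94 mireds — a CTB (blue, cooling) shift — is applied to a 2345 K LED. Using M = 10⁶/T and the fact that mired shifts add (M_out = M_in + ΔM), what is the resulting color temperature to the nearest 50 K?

M_in = 10⁶/2345 = 426.44 mireds.
M_out = 426.44 + (-94) = 332.44 mireds.
T_out = 10⁶/332.44 = 3008.1 K → 3000 K.

3000 K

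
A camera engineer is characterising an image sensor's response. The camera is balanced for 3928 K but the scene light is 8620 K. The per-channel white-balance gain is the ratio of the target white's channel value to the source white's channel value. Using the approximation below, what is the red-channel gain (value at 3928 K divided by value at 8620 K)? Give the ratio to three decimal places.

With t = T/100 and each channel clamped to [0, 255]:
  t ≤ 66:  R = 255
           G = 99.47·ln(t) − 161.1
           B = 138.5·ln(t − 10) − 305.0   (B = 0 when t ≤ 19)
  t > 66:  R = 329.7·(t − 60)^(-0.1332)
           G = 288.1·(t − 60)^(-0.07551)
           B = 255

At 8620 K (t = 86.2):
  R = 329.7·(86.2 − 60)^(-0.1332) = 329.7·26.2^(-0.1332) = 329.7·0.64727 = 213.403.
At 3928 K (t = 39.28):
  R = 255 by definition for t ≤ 66.
Gain = 255.000 / 213.403 = 1.1949 → 1.195.

1.195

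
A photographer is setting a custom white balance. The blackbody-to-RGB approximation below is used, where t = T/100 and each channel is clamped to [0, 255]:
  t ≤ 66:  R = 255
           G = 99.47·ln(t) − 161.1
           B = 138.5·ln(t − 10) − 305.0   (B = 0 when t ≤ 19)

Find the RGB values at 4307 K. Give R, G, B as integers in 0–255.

R=255, G=213, B=180

t = 4307/100 = 43.07; the t ≤ 66 branch applies.
R = 255 by definition for t ≤ 66.
G = 99.47·ln 43.07 − 161.1 = 99.47·3.7628 − 161.1 = 213.188.
B = 138.5·ln(43.07 − 10) − 305.0 = 138.5·ln 33.07 − 305.0 = 138.5·3.4986 − 305.0 = 179.560.
Rounded: (255, 213, 180).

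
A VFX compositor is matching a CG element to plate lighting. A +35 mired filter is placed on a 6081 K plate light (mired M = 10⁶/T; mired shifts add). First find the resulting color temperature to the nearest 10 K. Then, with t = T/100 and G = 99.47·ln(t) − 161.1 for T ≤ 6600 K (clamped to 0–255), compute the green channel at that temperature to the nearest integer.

228

M_in = 10⁶/6081 = 164.45; M_out = 164.45 + (+35) = 199.45.
T_out = 10⁶/199.45 = 5013.9 K → 5010 K; t = 50.1.
G = 99.47·ln 50.1 − 161.1 = 99.47·3.9140 − 161.1 = 228.228.
Rounded: 228.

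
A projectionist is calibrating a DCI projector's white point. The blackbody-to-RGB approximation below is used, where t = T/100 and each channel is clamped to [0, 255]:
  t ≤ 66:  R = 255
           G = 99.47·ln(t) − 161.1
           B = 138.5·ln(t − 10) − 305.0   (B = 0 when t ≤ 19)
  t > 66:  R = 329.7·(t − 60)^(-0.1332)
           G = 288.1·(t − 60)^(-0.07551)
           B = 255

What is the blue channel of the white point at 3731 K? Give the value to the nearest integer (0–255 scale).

153

t = 3731/100 = 37.31; the t ≤ 66 branch applies.
B = 138.5·ln(37.31 − 10) − 305.0 = 138.5·ln 27.31 − 305.0 = 138.5·3.3073 − 305.0 = 153.055.
Rounded: 153.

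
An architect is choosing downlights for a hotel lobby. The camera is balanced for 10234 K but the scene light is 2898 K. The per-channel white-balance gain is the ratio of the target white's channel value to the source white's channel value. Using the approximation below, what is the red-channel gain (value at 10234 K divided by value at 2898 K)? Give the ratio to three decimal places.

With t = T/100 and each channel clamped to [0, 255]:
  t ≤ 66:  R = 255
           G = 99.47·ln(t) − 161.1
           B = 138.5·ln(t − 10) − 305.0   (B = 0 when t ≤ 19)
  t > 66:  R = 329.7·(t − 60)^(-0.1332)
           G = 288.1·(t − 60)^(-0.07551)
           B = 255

0.785

At 2898 K (t = 28.98):
  R = 255 by definition for t ≤ 66.
At 10234 K (t = 102.34):
  R = 329.7·(102.34 − 60)^(-0.1332) = 329.7·42.34^(-0.1332) = 329.7·0.60718 = 200.187.
Gain = 200.187 / 255.000 = 0.7850 → 0.785.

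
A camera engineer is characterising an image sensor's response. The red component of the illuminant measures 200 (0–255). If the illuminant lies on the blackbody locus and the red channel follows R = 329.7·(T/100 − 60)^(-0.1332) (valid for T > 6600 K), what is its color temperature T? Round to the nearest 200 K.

(t − 60)^(-0.1332) = 200/329.7 = 0.60661.
t − 60 = 0.60661^(1/-0.1332) = 0.60661^(-7.508) = 42.638, so t = 102.638.
T = 100·t = 10264 K → 10200 K to the nearest 200 K.

10200 K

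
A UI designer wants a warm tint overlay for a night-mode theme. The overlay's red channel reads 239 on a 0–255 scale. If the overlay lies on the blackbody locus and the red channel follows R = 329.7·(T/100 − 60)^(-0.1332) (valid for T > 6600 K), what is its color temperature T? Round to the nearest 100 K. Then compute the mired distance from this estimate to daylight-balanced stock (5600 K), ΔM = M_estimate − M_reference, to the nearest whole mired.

(t − 60)^(-0.1332) = 239/329.7 = 0.72490.
t − 60 = 0.72490^(1/-0.1332) = 0.72490^(-7.508) = 11.193, so t = 71.193.
T = 100·t = 7119 K → 7100 K to the nearest 100 K.
M_estimate = 10⁶/7100 = 140.85; M_reference = 10⁶/5600 = 178.57.
ΔM = 140.85 − 178.57 = -37.73 → -38 mireds.

-38 mireds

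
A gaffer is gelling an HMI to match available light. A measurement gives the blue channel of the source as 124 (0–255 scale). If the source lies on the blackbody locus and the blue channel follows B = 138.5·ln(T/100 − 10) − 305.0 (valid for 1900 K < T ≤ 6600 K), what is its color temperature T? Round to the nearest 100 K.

3200 K

ln(t − 10) = (124 + 305.0) / 138.5 = 3.0975.
t − 10 = e^3.0975 = 22.142, so t = 32.142.
T = 100·t = 3214 K → 3200 K to the nearest 100 K.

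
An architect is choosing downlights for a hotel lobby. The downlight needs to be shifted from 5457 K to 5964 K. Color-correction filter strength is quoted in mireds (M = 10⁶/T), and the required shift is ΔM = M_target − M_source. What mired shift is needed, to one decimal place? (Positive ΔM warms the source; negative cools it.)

M_source = 10⁶/5457 = 183.251; M_target = 10⁶/5964 = 167.673.
ΔM = 167.673 − 183.251 = -15.578 → -15.6 mireds, a cooling shift.

-15.6 mireds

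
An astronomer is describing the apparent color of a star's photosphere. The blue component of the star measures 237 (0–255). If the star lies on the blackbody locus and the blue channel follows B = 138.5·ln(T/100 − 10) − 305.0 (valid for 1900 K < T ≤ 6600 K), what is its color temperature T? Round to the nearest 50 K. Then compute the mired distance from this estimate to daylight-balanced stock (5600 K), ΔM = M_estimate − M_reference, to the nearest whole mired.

-12 mireds

ln(t − 10) = (237 + 305.0) / 138.5 = 3.9134.
t − 10 = e^3.9134 = 50.067, so t = 60.067.
T = 100·t = 6007 K → 6000 K to the nearest 50 K.
M_estimate = 10⁶/6000 = 166.67; M_reference = 10⁶/5600 = 178.57.
ΔM = 166.67 − 178.57 = -11.90 → -12 mireds.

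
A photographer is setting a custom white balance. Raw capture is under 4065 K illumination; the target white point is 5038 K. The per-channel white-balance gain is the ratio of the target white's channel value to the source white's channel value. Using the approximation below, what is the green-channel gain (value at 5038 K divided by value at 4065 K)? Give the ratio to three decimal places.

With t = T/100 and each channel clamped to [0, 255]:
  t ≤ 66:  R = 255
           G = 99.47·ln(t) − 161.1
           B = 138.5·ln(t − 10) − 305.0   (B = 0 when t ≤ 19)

1.103

At 4065 K (t = 40.65):
  G = 99.47·ln 40.65 − 161.1 = 99.47·3.7050 − 161.1 = 207.436.
At 5038 K (t = 50.38):
  G = 99.47·ln 50.38 − 161.1 = 99.47·3.9196 − 161.1 = 228.782.
Gain = 228.782 / 207.436 = 1.1029 → 1.103.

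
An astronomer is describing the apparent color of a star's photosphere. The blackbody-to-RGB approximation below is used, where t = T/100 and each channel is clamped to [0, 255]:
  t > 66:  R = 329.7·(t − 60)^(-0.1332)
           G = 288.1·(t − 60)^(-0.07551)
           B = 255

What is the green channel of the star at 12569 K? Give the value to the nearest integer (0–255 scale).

210

t = 12569/100 = 125.69; the t > 66 branch applies.
G = 288.1·(125.69 − 60)^(-0.07551) = 288.1·65.69^(-0.07551) = 288.1·0.72906 = 210.041.
Rounded: 210.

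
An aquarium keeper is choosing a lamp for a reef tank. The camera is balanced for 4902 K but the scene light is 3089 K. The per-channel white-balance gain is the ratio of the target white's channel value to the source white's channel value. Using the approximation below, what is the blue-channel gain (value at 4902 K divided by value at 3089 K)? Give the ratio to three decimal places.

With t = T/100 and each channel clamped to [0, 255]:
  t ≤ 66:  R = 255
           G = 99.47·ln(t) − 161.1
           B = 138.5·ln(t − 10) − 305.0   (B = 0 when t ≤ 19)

1.746

At 3089 K (t = 30.89):
  B = 138.5·ln(30.89 − 10) − 305.0 = 138.5·ln 20.89 − 305.0 = 138.5·3.0393 − 305.0 = 115.939.
At 4902 K (t = 49.02):
  B = 138.5·ln(49.02 − 10) − 305.0 = 138.5·ln 39.02 − 305.0 = 138.5·3.6641 − 305.0 = 202.474.
Gain = 202.474 / 115.939 = 1.7464 → 1.746.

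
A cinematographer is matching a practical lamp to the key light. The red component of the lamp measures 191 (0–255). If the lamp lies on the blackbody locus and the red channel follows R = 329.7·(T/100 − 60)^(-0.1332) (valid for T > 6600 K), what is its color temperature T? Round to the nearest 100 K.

(t − 60)^(-0.1332) = 191/329.7 = 0.57931.
t − 60 = 0.57931^(1/-0.1332) = 0.57931^(-7.508) = 60.245, so t = 120.245.
T = 100·t = 12025 K → 12000 K to the nearest 100 K.

12000 K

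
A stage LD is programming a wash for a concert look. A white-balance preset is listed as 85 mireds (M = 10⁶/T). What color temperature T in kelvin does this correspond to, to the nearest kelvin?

11765 K

T = 10⁶ / 85 = 11764.71 K → 11765 K.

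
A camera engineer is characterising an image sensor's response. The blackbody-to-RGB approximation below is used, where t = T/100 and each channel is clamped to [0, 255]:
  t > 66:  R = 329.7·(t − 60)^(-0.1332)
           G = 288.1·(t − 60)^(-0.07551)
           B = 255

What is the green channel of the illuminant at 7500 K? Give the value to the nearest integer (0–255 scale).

t = 7500/100 = 75; the t > 66 branch applies.
G = 288.1·(75 − 60)^(-0.07551) = 288.1·15^(-0.07551) = 288.1·0.81507 = 234.821.
Rounded: 235.

235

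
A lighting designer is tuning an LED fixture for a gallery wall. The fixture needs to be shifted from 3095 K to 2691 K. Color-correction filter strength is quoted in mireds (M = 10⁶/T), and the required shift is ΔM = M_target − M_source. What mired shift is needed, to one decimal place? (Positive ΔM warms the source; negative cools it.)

M_source = 10⁶/3095 = 323.102; M_target = 10⁶/2691 = 371.609.
ΔM = 371.609 − 323.102 = 48.507 → +48.5 mireds, a warming shift.

+48.5 mireds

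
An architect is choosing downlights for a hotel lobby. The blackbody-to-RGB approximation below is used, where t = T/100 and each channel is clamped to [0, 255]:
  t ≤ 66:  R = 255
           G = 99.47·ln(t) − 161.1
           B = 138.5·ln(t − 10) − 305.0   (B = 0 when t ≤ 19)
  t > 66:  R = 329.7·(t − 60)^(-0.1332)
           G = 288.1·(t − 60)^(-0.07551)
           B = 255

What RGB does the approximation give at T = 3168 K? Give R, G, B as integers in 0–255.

R=255, G=183, B=121

t = 3168/100 = 31.68; the t ≤ 66 branch applies.
R = 255 by definition for t ≤ 66.
G = 99.47·ln 31.68 − 161.1 = 99.47·3.4557 − 161.1 = 182.637.
B = 138.5·ln(31.68 − 10) − 305.0 = 138.5·ln 21.68 − 305.0 = 138.5·3.0764 − 305.0 = 121.080.
Rounded: (255, 183, 121).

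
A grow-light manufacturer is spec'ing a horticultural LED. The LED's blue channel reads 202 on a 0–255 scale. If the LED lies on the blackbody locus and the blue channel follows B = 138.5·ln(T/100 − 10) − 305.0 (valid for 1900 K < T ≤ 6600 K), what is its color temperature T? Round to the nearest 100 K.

4900 K

ln(t − 10) = (202 + 305.0) / 138.5 = 3.6606.
t − 10 = e^3.6606 = 38.887, so t = 48.887.
T = 100·t = 4889 K → 4900 K to the nearest 100 K.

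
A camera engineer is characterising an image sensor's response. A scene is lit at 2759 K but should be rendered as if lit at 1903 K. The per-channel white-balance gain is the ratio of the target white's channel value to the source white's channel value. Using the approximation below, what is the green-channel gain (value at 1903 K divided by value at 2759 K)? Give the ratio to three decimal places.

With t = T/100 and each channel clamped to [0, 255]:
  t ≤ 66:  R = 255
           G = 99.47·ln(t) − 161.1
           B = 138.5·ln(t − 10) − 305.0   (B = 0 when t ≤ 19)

At 2759 K (t = 27.59):
  G = 99.47·ln 27.59 − 161.1 = 99.47·3.3175 − 161.1 = 168.887.
At 1903 K (t = 19.03):
  G = 99.47·ln 19.03 − 161.1 = 99.47·2.9460 − 161.1 = 131.940.
Gain = 131.940 / 168.887 = 0.7812 → 0.781.

0.781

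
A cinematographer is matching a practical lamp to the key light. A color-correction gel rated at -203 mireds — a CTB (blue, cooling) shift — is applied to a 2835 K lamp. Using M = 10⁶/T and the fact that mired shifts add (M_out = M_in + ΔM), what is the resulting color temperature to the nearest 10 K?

M_in = 10⁶/2835 = 352.73 mireds.
M_out = 352.73 + (-203) = 149.73 mireds.
T_out = 10⁶/149.73 = 6678.5 K → 6680 K.

6680 K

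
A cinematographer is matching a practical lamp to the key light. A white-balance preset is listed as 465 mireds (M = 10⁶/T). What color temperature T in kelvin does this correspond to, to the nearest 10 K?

T = 10⁶ / 465 = 2150.54 K → 2150 K.

2150 K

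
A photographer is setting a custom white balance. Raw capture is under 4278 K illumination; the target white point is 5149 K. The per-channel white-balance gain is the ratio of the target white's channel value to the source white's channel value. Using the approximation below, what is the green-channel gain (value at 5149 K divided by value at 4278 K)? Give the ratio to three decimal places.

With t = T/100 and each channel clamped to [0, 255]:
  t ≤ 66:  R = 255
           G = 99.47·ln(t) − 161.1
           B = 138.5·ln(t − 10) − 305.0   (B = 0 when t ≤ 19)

At 4278 K (t = 42.78):
  G = 99.47·ln 42.78 − 161.1 = 99.47·3.7561 − 161.1 = 212.516.
At 5149 K (t = 51.49):
  G = 99.47·ln 51.49 − 161.1 = 99.47·3.9414 − 161.1 = 230.950.
Gain = 230.950 / 212.516 = 1.0867 → 1.087.

1.087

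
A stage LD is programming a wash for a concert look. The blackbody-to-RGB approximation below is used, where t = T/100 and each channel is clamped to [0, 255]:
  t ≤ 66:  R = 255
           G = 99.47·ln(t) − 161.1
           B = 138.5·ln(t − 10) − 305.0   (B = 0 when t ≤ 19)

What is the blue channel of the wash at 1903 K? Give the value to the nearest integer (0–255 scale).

0

t = 1903/100 = 19.03; the t ≤ 66 branch applies.
B = 138.5·ln(19.03 − 10) − 305.0 = 138.5·ln 9.03 − 305.0 = 138.5·2.2006 − 305.0 = -0.223 → clamped to 0.
Rounded: 0.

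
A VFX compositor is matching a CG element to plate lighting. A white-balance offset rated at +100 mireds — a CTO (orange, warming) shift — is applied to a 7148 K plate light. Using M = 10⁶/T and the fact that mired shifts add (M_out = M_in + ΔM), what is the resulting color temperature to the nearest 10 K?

4170 K

M_in = 10⁶/7148 = 139.90 mireds.
M_out = 139.90 + (+100) = 239.90 mireds.
T_out = 10⁶/239.90 = 4168.4 K → 4170 K.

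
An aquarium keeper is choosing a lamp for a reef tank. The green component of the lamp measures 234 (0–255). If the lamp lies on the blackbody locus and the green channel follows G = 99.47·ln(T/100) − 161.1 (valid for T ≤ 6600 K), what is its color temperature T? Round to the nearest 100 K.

5300 K

ln t = (234 + 161.1) / 99.47 = 3.9721.
t = e^3.9721 = 53.093.
T = 100·t = 5309 K → 5300 K to the nearest 100 K.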